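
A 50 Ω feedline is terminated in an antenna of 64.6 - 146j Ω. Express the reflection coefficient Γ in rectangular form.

Γ ≈ 0.667 − j0.424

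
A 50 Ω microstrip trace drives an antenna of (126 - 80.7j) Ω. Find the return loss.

RL ≈ 4.84 dB

Γ = (76 − j80.7)/(176 − j80.7), |Γ| = 0.573
RL = −20·log₁₀|Γ| = −20·log₁₀(0.573)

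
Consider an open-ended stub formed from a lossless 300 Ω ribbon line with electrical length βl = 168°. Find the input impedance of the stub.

tan(βl) = -0.213
For an open-ended stub, Z_in = −jZ_0·cot(βl) = −jZ_0/tan(βl)

Z_in ≈ +j1410 Ω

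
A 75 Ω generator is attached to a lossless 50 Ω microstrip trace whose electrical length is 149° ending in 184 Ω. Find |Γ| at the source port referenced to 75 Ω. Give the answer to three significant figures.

|Γ| ≈ 0.536

tan(βl) = -0.601
Z_in = Z_0·(Z_L + jZ_0·tanβl)/(Z_0 + jZ_L·tanβl) = 42.5 + j64 Ω
Γ_s = (Z_in − Z_s)/(Z_in + Z_s) = (-32.5 + j64)/(118 + j64), |Γ_s| = 0.536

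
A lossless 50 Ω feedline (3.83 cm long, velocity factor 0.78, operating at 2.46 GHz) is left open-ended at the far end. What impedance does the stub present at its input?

λ = v/f = 0.78·c / 2.46 GHz = 0.0951 m
βl = 2π·l/λ = 2π × 0.403 = 145°
tan(βl) = -0.701
For an open-ended stub, Z_in = −jZ_0·cot(βl) = −jZ_0/tan(βl)

Z_in ≈ +j71.3 Ω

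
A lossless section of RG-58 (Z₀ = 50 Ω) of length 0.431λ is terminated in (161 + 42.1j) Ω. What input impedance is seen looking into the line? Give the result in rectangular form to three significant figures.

Z_in ≈ 47.1 + j64.1 Ω

βl = 2π × 0.431 = 155°
tan(βl) = tan(155°) = -0.463
Z_in = Z_0·(Z_L + jZ_0·tanβl)/(Z_0 + jZ_L·tanβl)
     = 50·(161 + j19)/(69.5 − j74.5)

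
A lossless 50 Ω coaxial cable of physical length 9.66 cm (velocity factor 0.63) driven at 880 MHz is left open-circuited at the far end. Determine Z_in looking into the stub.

Z_in ≈ +j153 Ω

λ = v/f = 0.63·c / 880 MHz = 0.215 m
βl = 2π·l/λ = 2π × 0.45 = 162°
tan(βl) = -0.326
For an open-circuited stub, Z_in = −jZ_0·cot(βl) = −jZ_0/tan(βl)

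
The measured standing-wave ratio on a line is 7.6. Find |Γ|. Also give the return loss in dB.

|Γ| ≈ 0.767; return loss ≈ 2.3 dB

|Γ| = (S − 1)/(S + 1) = (7.6 − 1)/(7.6 + 1) = 6.6/8.6
RL = −20·log₁₀|Γ| = −20·log₁₀(0.767)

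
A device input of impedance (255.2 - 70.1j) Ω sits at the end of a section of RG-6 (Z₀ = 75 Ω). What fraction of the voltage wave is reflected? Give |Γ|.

|Γ| ≈ 0.573

Γ = (Z_L − Z_0)/(Z_L + Z_0) = (180.2 − j70.1)/(330.2 − j70.1)
|Γ| = 193/338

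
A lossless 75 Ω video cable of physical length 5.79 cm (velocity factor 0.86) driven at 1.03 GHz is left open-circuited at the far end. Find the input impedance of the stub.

λ = v/f = 0.86·c / 1.03 GHz = 0.25 m
βl = 2π·l/λ = 2π × 0.231 = 83.2°
tan(βl) = 8.4
For an open-circuited stub, Z_in = −jZ_0·cot(βl) = −jZ_0/tan(βl)

Z_in ≈ −j8.92 Ω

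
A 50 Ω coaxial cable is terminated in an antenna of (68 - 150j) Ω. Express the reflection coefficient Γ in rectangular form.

Γ ≈ 0.676 − j0.412

Γ = (Z_L − Z_0)/(Z_L + Z_0) = (18 − j150)/(118 − j150)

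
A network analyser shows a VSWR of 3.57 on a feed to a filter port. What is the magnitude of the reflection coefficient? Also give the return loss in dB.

|Γ| ≈ 0.562; return loss ≈ 5 dB

|Γ| = (S − 1)/(S + 1) = (3.57 − 1)/(3.57 + 1) = 2.57/4.57
RL = −20·log₁₀|Γ| = −20·log₁₀(0.562)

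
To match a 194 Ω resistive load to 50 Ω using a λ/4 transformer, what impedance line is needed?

Z_qwt ≈ 98.5 Ω

Z_qwt = √(Z_0·R_L) = √(50 × 194) = √9700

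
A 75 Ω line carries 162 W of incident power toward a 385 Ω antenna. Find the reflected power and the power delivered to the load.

P_reflected ≈ 73.6 W; P_delivered ≈ 88.4 W

Γ = (385 − 75)/(385 + 75) = 0.674
|Γ|² = 0.454
P_refl = |Γ|²·P_inc = 73.6 W, P_del = (1 − |Γ|²)·P_inc = 88.4 W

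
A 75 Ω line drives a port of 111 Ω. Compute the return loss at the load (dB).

Γ = (111 − 75)/(111 + 75) = 0.194
RL = −20·log₁₀|Γ| = −20·log₁₀(0.194)

RL ≈ 14.3 dB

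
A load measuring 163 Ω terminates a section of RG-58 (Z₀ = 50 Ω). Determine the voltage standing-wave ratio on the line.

VSWR ≈ 3.26

Γ = (163 − 50)/(163 + 50) = 0.531
VSWR = (1 + 0.531)/(1 − 0.531)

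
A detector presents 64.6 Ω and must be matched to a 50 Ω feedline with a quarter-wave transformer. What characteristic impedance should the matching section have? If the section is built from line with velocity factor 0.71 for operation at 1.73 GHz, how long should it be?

Z_qwt ≈ 56.8 Ω; length ≈ 3.08 cm

Z_qwt = √(Z_0·R_L) = √(50 × 64.6) = √3230
λ = 0.71·c/f = 0.123 m, so l = λ/4 = 0.0308 m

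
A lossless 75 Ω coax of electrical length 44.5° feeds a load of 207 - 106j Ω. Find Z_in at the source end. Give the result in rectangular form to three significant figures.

tan(βl) = tan(44.5°) = 0.983
Z_in = Z_0·(Z_L + jZ_0·tanβl)/(Z_0 + jZ_L·tanβl)
     = 75·(207 − j32.3)/(179 + j203)

Z_in ≈ 31.1 − j48.9 Ω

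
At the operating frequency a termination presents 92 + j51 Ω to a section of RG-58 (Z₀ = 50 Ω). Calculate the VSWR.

VSWR ≈ 2.56

Γ = (Z_L − Z_0)/(Z_L + Z_0) = (42 + j51)/(142 + j51)
|Γ| = 66.1/151 = 0.438
VSWR = (1 + |Γ|)/(1 − |Γ|) = 1.44/0.562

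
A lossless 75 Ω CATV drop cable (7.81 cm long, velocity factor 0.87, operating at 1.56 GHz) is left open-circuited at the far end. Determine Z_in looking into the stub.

Z_in ≈ +j354 Ω

λ = v/f = 0.87·c / 1.56 GHz = 0.167 m
βl = 2π·l/λ = 2π × 0.467 = 168°
tan(βl) = -0.212
For an open-circuited stub, Z_in = −jZ_0·cot(βl) = −jZ_0/tan(βl)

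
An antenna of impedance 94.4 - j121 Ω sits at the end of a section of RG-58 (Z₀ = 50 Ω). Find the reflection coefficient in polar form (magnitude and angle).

Γ ≈ 0.684 ∠ -29.9°

Γ = (Z_L − Z_0)/(Z_L + Z_0) = (44.4 − j121)/(144.4 − j121)
|Γ| = 129/188 = 0.684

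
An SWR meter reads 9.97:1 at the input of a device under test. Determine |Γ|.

|Γ| ≈ 0.818

|Γ| = (S − 1)/(S + 1) = (9.97 − 1)/(9.97 + 1) = 8.97/11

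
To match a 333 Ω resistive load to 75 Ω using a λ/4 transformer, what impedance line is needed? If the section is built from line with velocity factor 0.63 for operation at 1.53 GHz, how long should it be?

Z_qwt ≈ 158 Ω; length ≈ 3.09 cm

Z_qwt = √(Z_0·R_L) = √(75 × 333) = √24980
λ = 0.63·c/f = 0.124 m, so l = λ/4 = 0.0309 m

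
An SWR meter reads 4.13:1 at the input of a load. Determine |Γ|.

|Γ| ≈ 0.61

|Γ| = (S − 1)/(S + 1) = (4.13 − 1)/(4.13 + 1) = 3.13/5.13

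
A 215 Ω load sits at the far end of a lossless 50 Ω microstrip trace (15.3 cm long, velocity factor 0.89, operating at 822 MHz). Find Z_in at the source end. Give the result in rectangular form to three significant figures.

Z_in ≈ 137 + j99 Ω

λ = v/f = 0.89·c / 822 MHz = 0.325 m
βl = 2π·l/λ = 2π × 0.471 = 170°
tan(βl) = tan(170°) = -0.184
Z_in = Z_0·(Z_L + jZ_0·tanβl)/(Z_0 + jZ_L·tanβl)
     = 50·(215 − j9.2)/(50 − j39.6)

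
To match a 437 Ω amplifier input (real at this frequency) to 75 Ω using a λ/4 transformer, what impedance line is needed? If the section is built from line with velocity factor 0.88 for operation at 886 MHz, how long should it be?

Z_qwt = √(Z_0·R_L) = √(75 × 437) = √32780
λ = 0.88·c/f = 0.298 m, so l = λ/4 = 0.0745 m

Z_qwt ≈ 181 Ω; length ≈ 7.45 cm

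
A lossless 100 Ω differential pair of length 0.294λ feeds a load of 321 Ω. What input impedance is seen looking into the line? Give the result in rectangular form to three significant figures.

Z_in ≈ 33.4 + j25.4 Ω

βl = 2π × 0.294 = 106°
tan(βl) = tan(106°) = -3.52
Z_in = Z_0·(Z_L + jZ_0·tanβl)/(Z_0 + jZ_L·tanβl)
     = 100·(321 − j352)/(100 − j1130)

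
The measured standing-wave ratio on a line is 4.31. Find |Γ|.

|Γ| = (S − 1)/(S + 1) = (4.31 − 1)/(4.31 + 1) = 3.31/5.31

|Γ| ≈ 0.623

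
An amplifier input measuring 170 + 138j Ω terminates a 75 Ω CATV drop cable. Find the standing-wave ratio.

Γ = (Z_L − Z_0)/(Z_L + Z_0) = (95 + j138)/(245 + j138)
|Γ| = 168/281 = 0.596
VSWR = (1 + |Γ|)/(1 − |Γ|) = 1.6/0.404

VSWR ≈ 3.95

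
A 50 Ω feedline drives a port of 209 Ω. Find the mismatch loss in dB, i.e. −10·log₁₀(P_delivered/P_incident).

Γ = (209 − 50)/(209 + 50) = 0.614
|Γ|² = 0.377, so P_del/P_inc = 1 − |Γ|² = 0.623
ML = −10·log₁₀(1 − |Γ|²)

mismatch loss ≈ 2.05 dB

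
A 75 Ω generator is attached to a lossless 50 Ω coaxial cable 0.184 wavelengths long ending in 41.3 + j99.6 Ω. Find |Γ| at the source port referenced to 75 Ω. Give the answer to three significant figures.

βl = 2π × 0.184 = 66.2°
tan(βl) = 2.27
Z_in = Z_0·(Z_L + jZ_0·tanβl)/(Z_0 + jZ_L·tanβl) = 16 − j52 Ω
Γ_s = (Z_in − Z_s)/(Z_in + Z_s) = (-59 − j52)/(91 − j52), |Γ_s| = 0.751

|Γ| ≈ 0.751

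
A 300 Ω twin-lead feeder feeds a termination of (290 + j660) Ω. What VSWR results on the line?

VSWR ≈ 6.86

Γ = (Z_L − Z_0)/(Z_L + Z_0) = (-10 + j660)/(590 + j660)
|Γ| = 660/885 = 0.746
VSWR = (1 + |Γ|)/(1 − |Γ|) = 1.75/0.254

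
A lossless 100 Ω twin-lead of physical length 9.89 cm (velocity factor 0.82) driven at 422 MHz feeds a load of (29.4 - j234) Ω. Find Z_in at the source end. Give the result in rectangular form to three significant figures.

Z_in ≈ 4.54 − j10.6 Ω

λ = v/f = 0.82·c / 422 MHz = 0.583 m
βl = 2π·l/λ = 2π × 0.17 = 61.1°
tan(βl) = tan(61.1°) = 1.81
Z_in = Z_0·(Z_L + jZ_0·tanβl)/(Z_0 + jZ_L·tanβl)
     = 100·(29.4 − j53)/(523 + j53.2)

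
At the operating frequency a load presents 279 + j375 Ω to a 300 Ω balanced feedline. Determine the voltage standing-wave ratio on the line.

Γ = (Z_L − Z_0)/(Z_L + Z_0) = (-21 + j375)/(579 + j375)
|Γ| = 376/690 = 0.544
VSWR = (1 + |Γ|)/(1 − |Γ|) = 1.54/0.456

VSWR ≈ 3.39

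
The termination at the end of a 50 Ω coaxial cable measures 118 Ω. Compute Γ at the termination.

Γ = 0.405

Γ = (Z_L − Z_0)/(Z_L + Z_0) = (118 − 50)/(118 + 50) = 68/168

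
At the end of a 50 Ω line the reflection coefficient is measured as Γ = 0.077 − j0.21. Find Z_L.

Z_L ≈ 53 − j23.4 Ω

Z_L = Z_0·(1 + Γ)/(1 − Γ) = 50·(1.08 − j0.21)/(0.923 + j0.21)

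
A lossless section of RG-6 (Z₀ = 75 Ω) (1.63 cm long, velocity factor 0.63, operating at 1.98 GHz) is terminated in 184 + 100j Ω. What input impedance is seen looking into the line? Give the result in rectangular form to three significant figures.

Z_in ≈ 35.9 − j52.3 Ω

λ = v/f = 0.63·c / 1.98 GHz = 0.0955 m
βl = 2π·l/λ = 2π × 0.171 = 61.5°
tan(βl) = tan(61.5°) = 1.84
Z_in = Z_0·(Z_L + jZ_0·tanβl)/(Z_0 + jZ_L·tanβl)
     = 75·(184 + j238)/(-109 + j339)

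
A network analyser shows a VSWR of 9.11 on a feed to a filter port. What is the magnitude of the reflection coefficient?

|Γ| = (S − 1)/(S + 1) = (9.11 − 1)/(9.11 + 1) = 8.11/10.1

|Γ| ≈ 0.802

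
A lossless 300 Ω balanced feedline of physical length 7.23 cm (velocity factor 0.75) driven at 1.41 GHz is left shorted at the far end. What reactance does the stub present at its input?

λ = v/f = 0.75·c / 1.41 GHz = 0.16 m
βl = 2π·l/λ = 2π × 0.453 = 163°
tan(βl) = -0.304
For a shorted stub, Z_in = jZ_0·tan(βl)

X_in ≈ -91.1 Ω (capacitive)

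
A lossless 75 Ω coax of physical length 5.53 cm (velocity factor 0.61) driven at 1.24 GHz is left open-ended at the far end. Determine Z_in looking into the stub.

Z_in ≈ +j74.7 Ω

λ = v/f = 0.61·c / 1.24 GHz = 0.148 m
βl = 2π·l/λ = 2π × 0.375 = 135°
tan(βl) = -1
For an open-ended stub, Z_in = −jZ_0·cot(βl) = −jZ_0/tan(βl)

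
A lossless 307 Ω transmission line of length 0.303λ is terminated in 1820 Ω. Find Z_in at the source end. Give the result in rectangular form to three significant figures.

βl = 2π × 0.303 = 109°
tan(βl) = tan(109°) = -2.89
Z_in = Z_0·(Z_L + jZ_0·tanβl)/(Z_0 + jZ_L·tanβl)
     = 307·(1820 − j888)/(307 − j5260)

Z_in ≈ 57.8 + j103 Ω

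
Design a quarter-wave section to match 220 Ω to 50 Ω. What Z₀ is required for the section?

Z_qwt = √(Z_0·R_L) = √(50 × 220) = √11000

Z_qwt ≈ 105 Ω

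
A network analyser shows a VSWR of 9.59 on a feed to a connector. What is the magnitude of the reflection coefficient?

|Γ| ≈ 0.811

|Γ| = (S − 1)/(S + 1) = (9.59 − 1)/(9.59 + 1) = 8.59/10.6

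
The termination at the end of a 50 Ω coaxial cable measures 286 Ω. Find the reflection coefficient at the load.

Γ = (Z_L − Z_0)/(Z_L + Z_0) = (286 − 50)/(286 + 50) = 236/336

Γ = 0.702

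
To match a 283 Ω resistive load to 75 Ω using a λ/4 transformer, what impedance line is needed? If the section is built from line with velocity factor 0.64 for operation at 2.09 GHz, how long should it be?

Z_qwt = √(Z_0·R_L) = √(75 × 283) = √21220
λ = 0.64·c/f = 0.0919 m, so l = λ/4 = 0.023 m

Z_qwt ≈ 146 Ω; length ≈ 2.3 cm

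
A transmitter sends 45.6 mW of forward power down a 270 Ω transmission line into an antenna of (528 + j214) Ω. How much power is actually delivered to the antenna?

P_delivered ≈ 38.1 mW

|Γ| = |(258 + j214)/(798 + j214)| = 0.406
|Γ|² = 0.165
P_refl = |Γ|²·P_inc = 7.51 mW, P_del = (1 − |Γ|²)·P_inc = 38.1 mW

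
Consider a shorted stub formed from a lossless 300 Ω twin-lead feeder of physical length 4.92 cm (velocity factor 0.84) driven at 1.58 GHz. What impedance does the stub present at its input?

λ = v/f = 0.84·c / 1.58 GHz = 0.159 m
βl = 2π·l/λ = 2π × 0.308 = 111°
tan(βl) = -2.6
For a shorted stub, Z_in = jZ_0·tan(βl)

Z_in ≈ −j779 Ω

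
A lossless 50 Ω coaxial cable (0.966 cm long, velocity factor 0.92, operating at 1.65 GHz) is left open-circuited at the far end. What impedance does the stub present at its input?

λ = v/f = 0.92·c / 1.65 GHz = 0.167 m
βl = 2π·l/λ = 2π × 0.0578 = 20.8°
tan(βl) = 0.38
For an open-circuited stub, Z_in = −jZ_0·cot(βl) = −jZ_0/tan(βl)

Z_in ≈ −j132 Ω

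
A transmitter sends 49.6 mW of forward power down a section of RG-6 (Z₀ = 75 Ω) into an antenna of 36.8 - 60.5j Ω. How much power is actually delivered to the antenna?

|Γ| = |(-38.2 − j60.5)/(111.8 − j60.5)| = 0.563
|Γ|² = 0.317
P_refl = |Γ|²·P_inc = 15.7 mW, P_del = (1 − |Γ|²)·P_inc = 33.9 mW

P_delivered ≈ 33.9 mW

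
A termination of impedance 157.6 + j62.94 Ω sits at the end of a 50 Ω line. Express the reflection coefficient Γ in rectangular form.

Γ ≈ 0.559 + j0.134

Γ = (Z_L − Z_0)/(Z_L + Z_0) = (107.6 + j62.94)/(207.6 + j62.94)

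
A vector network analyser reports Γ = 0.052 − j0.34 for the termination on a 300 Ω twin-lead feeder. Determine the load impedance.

Z_L = Z_0·(1 + Γ)/(1 − Γ) = 300·(1.05 − j0.34)/(0.948 + j0.34)

Z_L ≈ 261 − j201 Ω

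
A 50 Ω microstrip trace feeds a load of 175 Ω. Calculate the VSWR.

Γ = (175 − 50)/(175 + 50) = 0.556
VSWR = (1 + 0.556)/(1 − 0.556)

VSWR ≈ 3.5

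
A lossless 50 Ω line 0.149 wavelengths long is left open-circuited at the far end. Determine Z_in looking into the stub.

βl = 2π × 0.149 = 53.6°
tan(βl) = 1.36
For an open-circuited stub, Z_in = −jZ_0·cot(βl) = −jZ_0/tan(βl)

Z_in ≈ −j36.8 Ω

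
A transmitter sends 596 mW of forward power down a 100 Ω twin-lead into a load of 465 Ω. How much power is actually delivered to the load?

P_delivered ≈ 347 mW

Γ = (465 − 100)/(465 + 100) = 0.646
|Γ|² = 0.417
P_refl = |Γ|²·P_inc = 249 mW, P_del = (1 − |Γ|²)·P_inc = 347 mW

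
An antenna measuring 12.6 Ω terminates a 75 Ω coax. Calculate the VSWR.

For a purely resistive load, VSWR = R_L/Z_0 or Z_0/R_L (whichever > 1) = 75/12.6

VSWR ≈ 5.95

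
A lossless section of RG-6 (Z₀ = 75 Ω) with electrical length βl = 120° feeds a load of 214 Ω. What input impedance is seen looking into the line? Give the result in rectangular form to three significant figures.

tan(βl) = tan(120°) = -1.73
Z_in = Z_0·(Z_L + jZ_0·tanβl)/(Z_0 + jZ_L·tanβl)
     = 75·(214 − j130)/(75 − j371)

Z_in ≈ 33.7 + j36.5 Ω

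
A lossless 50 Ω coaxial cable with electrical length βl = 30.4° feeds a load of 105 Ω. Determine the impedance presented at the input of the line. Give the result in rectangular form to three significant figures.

tan(βl) = tan(30.4°) = 0.587
Z_in = Z_0·(Z_L + jZ_0·tanβl)/(Z_0 + jZ_L·tanβl)
     = 50·(105 + j29.3)/(50 + j61.6)

Z_in ≈ 56.1 − j39.7 Ω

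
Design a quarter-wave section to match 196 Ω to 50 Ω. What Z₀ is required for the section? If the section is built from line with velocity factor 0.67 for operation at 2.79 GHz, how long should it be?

Z_qwt = √(Z_0·R_L) = √(50 × 196) = √9800
λ = 0.67·c/f = 0.072 m, so l = λ/4 = 0.018 m

Z_qwt ≈ 99 Ω; length ≈ 1.8 cm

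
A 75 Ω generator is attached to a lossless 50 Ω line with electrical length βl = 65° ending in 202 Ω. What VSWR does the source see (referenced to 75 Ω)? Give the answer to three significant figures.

tan(βl) = 2.14
Z_in = Z_0·(Z_L + jZ_0·tanβl)/(Z_0 + jZ_L·tanβl) = 14.9 − j21.6 Ω
Γ_s = (Z_in − Z_s)/(Z_in + Z_s) = (-60.1 − j21.6)/(89.9 − j21.6), |Γ_s| = 0.691
VSWR = (1 + |Γ_s|)/(1 − |Γ_s|)

VSWR ≈ 5.48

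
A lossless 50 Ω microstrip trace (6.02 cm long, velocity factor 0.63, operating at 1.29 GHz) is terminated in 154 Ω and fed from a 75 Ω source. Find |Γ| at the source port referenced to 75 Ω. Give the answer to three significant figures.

λ = v/f = 0.63·c / 1.29 GHz = 0.147 m
βl = 2π·l/λ = 2π × 0.411 = 148°
tan(βl) = -0.627
Z_in = Z_0·(Z_L + jZ_0·tanβl)/(Z_0 + jZ_L·tanβl) = 45.4 + j56.3 Ω
Γ_s = (Z_in − Z_s)/(Z_in + Z_s) = (-29.6 + j56.3)/(120 + j56.3), |Γ_s| = 0.479

|Γ| ≈ 0.479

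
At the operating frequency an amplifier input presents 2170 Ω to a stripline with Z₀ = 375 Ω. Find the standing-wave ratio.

Γ = (2170 − 375)/(2170 + 375) = 0.705
VSWR = (1 + 0.705)/(1 − 0.705)

VSWR ≈ 5.79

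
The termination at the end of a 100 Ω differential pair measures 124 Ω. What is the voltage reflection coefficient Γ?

Γ = 0.107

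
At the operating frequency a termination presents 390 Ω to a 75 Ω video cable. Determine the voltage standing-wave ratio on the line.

VSWR ≈ 5.2

Γ = (390 − 75)/(390 + 75) = 0.677
VSWR = (1 + 0.677)/(1 − 0.677)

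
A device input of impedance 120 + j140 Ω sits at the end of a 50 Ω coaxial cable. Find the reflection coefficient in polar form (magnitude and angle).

Γ ≈ 0.711 ∠ 24°

Γ = (Z_L − Z_0)/(Z_L + Z_0) = (70 + j140)/(170 + j140)
|Γ| = 157/220 = 0.711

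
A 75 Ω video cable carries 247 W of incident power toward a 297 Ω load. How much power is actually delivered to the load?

Γ = (297 − 75)/(297 + 75) = 0.597
|Γ|² = 0.356
P_refl = |Γ|²·P_inc = 88 W, P_del = (1 − |Γ|²)·P_inc = 159 W

P_delivered ≈ 159 W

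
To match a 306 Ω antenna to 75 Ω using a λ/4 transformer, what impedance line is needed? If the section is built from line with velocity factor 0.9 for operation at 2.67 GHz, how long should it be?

Z_qwt = √(Z_0·R_L) = √(75 × 306) = √22950
λ = 0.9·c/f = 0.101 m, so l = λ/4 = 0.0253 m

Z_qwt ≈ 151 Ω; length ≈ 2.53 cm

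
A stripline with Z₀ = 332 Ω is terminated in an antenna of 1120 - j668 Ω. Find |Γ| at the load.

Γ = (Z_L − Z_0)/(Z_L + Z_0) = (788 − j668)/(1452 − j668)
|Γ| = 1030/1600

|Γ| ≈ 0.646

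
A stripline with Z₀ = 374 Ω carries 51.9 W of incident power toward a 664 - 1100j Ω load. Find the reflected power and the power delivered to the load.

P_reflected ≈ 29.4 W; P_delivered ≈ 22.5 W

|Γ| = |(290 − j1100)/(1038 − j1100)| = 0.752
|Γ|² = 0.566
P_refl = |Γ|²·P_inc = 29.4 W, P_del = (1 − |Γ|²)·P_inc = 22.5 W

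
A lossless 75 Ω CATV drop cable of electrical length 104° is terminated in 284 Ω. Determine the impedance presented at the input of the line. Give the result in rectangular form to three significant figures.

Z_in ≈ 20.9 + j17.3 Ω

tan(βl) = tan(104°) = -4.01
Z_in = Z_0·(Z_L + jZ_0·tanβl)/(Z_0 + jZ_L·tanβl)
     = 75·(284 − j301)/(75 − j1140)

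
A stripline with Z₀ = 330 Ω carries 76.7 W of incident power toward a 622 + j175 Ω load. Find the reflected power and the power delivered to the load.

|Γ| = |(292 + j175)/(952 + j175)| = 0.352
|Γ|² = 0.124
P_refl = |Γ|²·P_inc = 9.49 W, P_del = (1 − |Γ|²)·P_inc = 67.2 W

P_reflected ≈ 9.49 W; P_delivered ≈ 67.2 W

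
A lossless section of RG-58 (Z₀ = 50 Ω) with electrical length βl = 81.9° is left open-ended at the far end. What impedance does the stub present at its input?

Z_in ≈ −j7.12 Ω

tan(βl) = 7.03
For an open-ended stub, Z_in = −jZ_0·cot(βl) = −jZ_0/tan(βl)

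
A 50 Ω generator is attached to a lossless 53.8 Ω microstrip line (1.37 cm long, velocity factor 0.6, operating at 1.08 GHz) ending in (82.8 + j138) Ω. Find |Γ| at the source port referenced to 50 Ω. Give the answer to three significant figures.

λ = v/f = 0.6·c / 1.08 GHz = 0.167 m
βl = 2π·l/λ = 2π × 0.0822 = 29.6°
tan(βl) = 0.568
Z_in = Z_0·(Z_L + jZ_0·tanβl)/(Z_0 + jZ_L·tanβl) = 113 − j154 Ω
Γ_s = (Z_in − Z_s)/(Z_in + Z_s) = (62.6 − j154)/(163 − j154), |Γ_s| = 0.741

|Γ| ≈ 0.741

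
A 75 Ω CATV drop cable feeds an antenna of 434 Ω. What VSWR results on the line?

For a purely resistive load, VSWR = R_L/Z_0 or Z_0/R_L (whichever > 1) = 434/75

VSWR ≈ 5.79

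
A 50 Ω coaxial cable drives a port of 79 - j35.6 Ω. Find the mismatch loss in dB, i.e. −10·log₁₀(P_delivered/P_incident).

Γ = (29 − j35.6)/(129 − j35.6), |Γ| = 0.343
|Γ|² = 0.118, so P_del/P_inc = 1 − |Γ|² = 0.882
ML = −10·log₁₀(1 − |Γ|²)

mismatch loss ≈ 0.544 dB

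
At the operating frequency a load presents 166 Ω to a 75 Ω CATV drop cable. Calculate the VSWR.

VSWR ≈ 2.21

Γ = (166 − 75)/(166 + 75) = 0.378
VSWR = (1 + 0.378)/(1 − 0.378)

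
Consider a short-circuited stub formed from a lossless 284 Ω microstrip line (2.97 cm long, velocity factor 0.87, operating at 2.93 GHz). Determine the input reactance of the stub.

λ = v/f = 0.87·c / 2.93 GHz = 0.0891 m
βl = 2π·l/λ = 2π × 0.333 = 120°
tan(βl) = -1.73
For a short-circuited stub, Z_in = jZ_0·tan(βl)

X_in ≈ -491 Ω (capacitive)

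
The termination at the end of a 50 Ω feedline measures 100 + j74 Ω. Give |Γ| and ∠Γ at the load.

Γ ≈ 0.534 ∠ 29.7°

Γ = (Z_L − Z_0)/(Z_L + Z_0) = (50 + j74)/(150 + j74)
|Γ| = 89.3/167 = 0.534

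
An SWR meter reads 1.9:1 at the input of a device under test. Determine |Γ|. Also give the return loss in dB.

|Γ| ≈ 0.31; return loss ≈ 10.2 dB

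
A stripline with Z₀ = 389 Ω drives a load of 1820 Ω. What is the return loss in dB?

Γ = (1820 − 389)/(1820 + 389) = 0.648
RL = −20·log₁₀|Γ| = −20·log₁₀(0.648)

RL ≈ 3.77 dB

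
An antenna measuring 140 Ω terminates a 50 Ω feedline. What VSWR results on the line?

VSWR ≈ 2.8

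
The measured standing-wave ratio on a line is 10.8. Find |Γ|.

|Γ| = (S − 1)/(S + 1) = (10.8 − 1)/(10.8 + 1) = 9.8/11.8

|Γ| ≈ 0.831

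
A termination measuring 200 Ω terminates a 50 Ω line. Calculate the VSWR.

VSWR ≈ 4

Γ = (200 − 50)/(200 + 50) = 0.6
VSWR = (1 + 0.6)/(1 − 0.6)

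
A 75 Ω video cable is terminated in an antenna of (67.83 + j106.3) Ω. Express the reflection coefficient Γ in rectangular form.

Γ ≈ 0.324 + j0.503

Γ = (Z_L − Z_0)/(Z_L + Z_0) = (-7.17 + j106.3)/(142.8 + j106.3)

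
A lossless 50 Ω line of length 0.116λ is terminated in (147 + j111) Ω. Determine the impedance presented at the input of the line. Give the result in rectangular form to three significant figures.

Z_in ≈ 33.6 − j68.6 Ω

βl = 2π × 0.116 = 41.8°
tan(βl) = tan(41.8°) = 0.893
Z_in = Z_0·(Z_L + jZ_0·tanβl)/(Z_0 + jZ_L·tanβl)
     = 50·(147 + j156)/(-49.1 + j131)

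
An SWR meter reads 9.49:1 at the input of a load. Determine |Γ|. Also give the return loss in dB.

|Γ| ≈ 0.809; return loss ≈ 1.84 dB

|Γ| = (S − 1)/(S + 1) = (9.49 − 1)/(9.49 + 1) = 8.49/10.5
RL = −20·log₁₀|Γ| = −20·log₁₀(0.809)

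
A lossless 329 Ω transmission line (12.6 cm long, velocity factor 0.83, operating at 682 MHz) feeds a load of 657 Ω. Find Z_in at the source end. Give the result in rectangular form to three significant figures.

Z_in ≈ 216 + j150 Ω

λ = v/f = 0.83·c / 682 MHz = 0.365 m
βl = 2π·l/λ = 2π × 0.345 = 124°
tan(βl) = tan(124°) = -1.47
Z_in = Z_0·(Z_L + jZ_0·tanβl)/(Z_0 + jZ_L·tanβl)
     = 329·(657 − j483)/(329 − j965)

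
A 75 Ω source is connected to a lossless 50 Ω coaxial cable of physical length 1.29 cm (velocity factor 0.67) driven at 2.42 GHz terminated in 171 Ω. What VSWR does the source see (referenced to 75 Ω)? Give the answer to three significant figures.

VSWR ≈ 4.27

λ = v/f = 0.67·c / 2.42 GHz = 0.0831 m
βl = 2π·l/λ = 2π × 0.155 = 55.9°
tan(βl) = 1.48
Z_in = Z_0·(Z_L + jZ_0·tanβl)/(Z_0 + jZ_L·tanβl) = 20.5 − j29.8 Ω
Γ_s = (Z_in − Z_s)/(Z_in + Z_s) = (-54.5 − j29.8)/(95.5 − j29.8), |Γ_s| = 0.621
VSWR = (1 + |Γ_s|)/(1 − |Γ_s|)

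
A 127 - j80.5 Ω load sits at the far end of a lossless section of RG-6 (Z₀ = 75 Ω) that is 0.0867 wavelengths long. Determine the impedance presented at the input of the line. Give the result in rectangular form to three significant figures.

Z_in ≈ 46 − j49.8 Ω

βl = 2π × 0.0867 = 31.2°
tan(βl) = tan(31.2°) = 0.606
Z_in = Z_0·(Z_L + jZ_0·tanβl)/(Z_0 + jZ_L·tanβl)
     = 75·(127 − j35.1)/(124 + j77)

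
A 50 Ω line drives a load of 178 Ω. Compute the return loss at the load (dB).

RL ≈ 5.01 dB

Γ = (178 − 50)/(178 + 50) = 0.561
RL = −20·log₁₀|Γ| = −20·log₁₀(0.561)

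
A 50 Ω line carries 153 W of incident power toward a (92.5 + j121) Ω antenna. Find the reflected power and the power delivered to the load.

|Γ| = |(42.5 + j121)/(142.5 + j121)| = 0.686
|Γ|² = 0.471
P_refl = |Γ|²·P_inc = 72 W, P_del = (1 − |Γ|²)·P_inc = 81 W

P_reflected ≈ 72 W; P_delivered ≈ 81 W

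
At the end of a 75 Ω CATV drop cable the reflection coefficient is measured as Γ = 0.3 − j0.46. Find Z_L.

Z_L = Z_0·(1 + Γ)/(1 − Γ) = 75·(1.3 − j0.46)/(0.7 + j0.46)

Z_L ≈ 74.7 − j98.3 Ω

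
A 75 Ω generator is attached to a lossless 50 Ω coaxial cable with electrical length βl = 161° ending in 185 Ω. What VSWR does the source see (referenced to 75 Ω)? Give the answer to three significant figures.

tan(βl) = -0.344
Z_in = Z_0·(Z_L + jZ_0·tanβl)/(Z_0 + jZ_L·tanβl) = 78.9 + j83.3 Ω
Γ_s = (Z_in − Z_s)/(Z_in + Z_s) = (3.89 + j83.3)/(154 + j83.3), |Γ_s| = 0.477
VSWR = (1 + |Γ_s|)/(1 − |Γ_s|)

VSWR ≈ 2.82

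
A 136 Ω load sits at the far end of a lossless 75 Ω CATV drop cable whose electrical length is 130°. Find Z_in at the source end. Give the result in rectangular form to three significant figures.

Z_in ≈ 58.1 + j36.1 Ω

tan(βl) = tan(130°) = -1.19
Z_in = Z_0·(Z_L + jZ_0·tanβl)/(Z_0 + jZ_L·tanβl)
     = 75·(136 − j89.4)/(75 − j162)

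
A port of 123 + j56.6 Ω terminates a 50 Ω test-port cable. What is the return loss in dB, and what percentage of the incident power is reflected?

RL ≈ 5.89 dB; 25.8% of incident power reflected

Γ = (73 + j56.6)/(173 + j56.6), |Γ| = 0.507
RL = −20·log₁₀(0.507) = 5.89 dB
P_refl/P_inc = |Γ|² = 0.258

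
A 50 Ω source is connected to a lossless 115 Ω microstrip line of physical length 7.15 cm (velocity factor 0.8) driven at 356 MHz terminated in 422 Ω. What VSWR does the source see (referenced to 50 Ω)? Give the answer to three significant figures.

VSWR ≈ 5.97

λ = v/f = 0.8·c / 356 MHz = 0.674 m
βl = 2π·l/λ = 2π × 0.106 = 38.2°
tan(βl) = 0.786
Z_in = Z_0·(Z_L + jZ_0·tanβl)/(Z_0 + jZ_L·tanβl) = 73.2 − j121 Ω
Γ_s = (Z_in − Z_s)/(Z_in + Z_s) = (23.2 − j121)/(123 − j121), |Γ_s| = 0.713
VSWR = (1 + |Γ_s|)/(1 − |Γ_s|)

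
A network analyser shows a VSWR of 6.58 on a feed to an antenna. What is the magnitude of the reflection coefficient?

|Γ| ≈ 0.736

|Γ| = (S − 1)/(S + 1) = (6.58 − 1)/(6.58 + 1) = 5.58/7.58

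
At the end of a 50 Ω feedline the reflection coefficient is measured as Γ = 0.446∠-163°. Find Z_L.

Z_L = Z_0·(1 + Γ)/(1 − Γ) = 50·(0.573 − j0.13)/(1.43 + j0.13)

Z_L ≈ 19.5 − j6.35 Ω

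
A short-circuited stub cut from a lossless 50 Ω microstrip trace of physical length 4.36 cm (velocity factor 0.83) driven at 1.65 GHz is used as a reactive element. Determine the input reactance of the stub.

X_in ≈ -200 Ω (capacitive)

λ = v/f = 0.83·c / 1.65 GHz = 0.151 m
βl = 2π·l/λ = 2π × 0.289 = 104°
tan(βl) = -4.01
For a short-circuited stub, Z_in = jZ_0·tan(βl)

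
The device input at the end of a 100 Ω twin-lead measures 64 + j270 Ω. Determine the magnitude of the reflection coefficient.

Γ = (Z_L − Z_0)/(Z_L + Z_0) = (-36 + j270)/(164 + j270)
|Γ| = 272/316

|Γ| ≈ 0.862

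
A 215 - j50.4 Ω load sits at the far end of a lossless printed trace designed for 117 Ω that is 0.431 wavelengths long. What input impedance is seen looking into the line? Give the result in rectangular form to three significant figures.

βl = 2π × 0.431 = 155°
tan(βl) = tan(155°) = -0.463
Z_in = Z_0·(Z_L + jZ_0·tanβl)/(Z_0 + jZ_L·tanβl)
     = 117·(215 − j105)/(93.7 − j99.5)

Z_in ≈ 191 + j72.7 Ω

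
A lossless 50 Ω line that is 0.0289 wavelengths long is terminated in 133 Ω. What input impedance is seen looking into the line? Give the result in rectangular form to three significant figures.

βl = 2π × 0.0289 = 10.4°
tan(βl) = tan(10.4°) = 0.184
Z_in = Z_0·(Z_L + jZ_0·tanβl)/(Z_0 + jZ_L·tanβl)
     = 50·(133 + j9.18)/(50 + j24.4)

Z_in ≈ 111 − j45 Ω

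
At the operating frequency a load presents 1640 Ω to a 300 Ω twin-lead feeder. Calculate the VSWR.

For a purely resistive load, VSWR = R_L/Z_0 or Z_0/R_L (whichever > 1) = 1640/300

VSWR ≈ 5.47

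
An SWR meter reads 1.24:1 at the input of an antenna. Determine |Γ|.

|Γ| = (S − 1)/(S + 1) = (1.24 − 1)/(1.24 + 1) = 0.24/2.24

|Γ| ≈ 0.107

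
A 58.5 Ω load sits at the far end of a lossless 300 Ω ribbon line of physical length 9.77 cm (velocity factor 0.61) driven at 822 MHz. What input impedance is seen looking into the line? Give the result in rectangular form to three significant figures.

Z_in ≈ 67.6 − j116 Ω

λ = v/f = 0.61·c / 822 MHz = 0.223 m
βl = 2π·l/λ = 2π × 0.439 = 158°
tan(βl) = tan(158°) = -0.404
Z_in = Z_0·(Z_L + jZ_0·tanβl)/(Z_0 + jZ_L·tanβl)
     = 300·(58.5 − j121)/(300 − j23.7)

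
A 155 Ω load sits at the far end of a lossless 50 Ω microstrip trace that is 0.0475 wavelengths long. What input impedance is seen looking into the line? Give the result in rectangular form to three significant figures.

βl = 2π × 0.0475 = 17.1°
tan(βl) = tan(17.1°) = 0.308
Z_in = Z_0·(Z_L + jZ_0·tanβl)/(Z_0 + jZ_L·tanβl)
     = 50·(155 + j15.4)/(50 + j47.7)

Z_in ≈ 88.9 − j69.4 Ω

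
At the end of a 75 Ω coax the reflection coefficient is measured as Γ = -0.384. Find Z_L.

Z_L ≈ 33.4 Ω

Z_L = Z_0·(1 + Γ)/(1 − Γ) = 75·(0.616)/(1.38)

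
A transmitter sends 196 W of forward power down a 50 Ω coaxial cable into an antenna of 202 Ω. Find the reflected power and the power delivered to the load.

P_reflected ≈ 71.3 W; P_delivered ≈ 125 W

Γ = (202 − 50)/(202 + 50) = 0.603
|Γ|² = 0.364
P_refl = |Γ|²·P_inc = 71.3 W, P_del = (1 − |Γ|²)·P_inc = 125 W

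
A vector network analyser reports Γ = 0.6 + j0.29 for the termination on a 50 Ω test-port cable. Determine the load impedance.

Z_L = Z_0·(1 + Γ)/(1 − Γ) = 50·(1.6 + j0.29)/(0.4 − j0.29)

Z_L ≈ 114 + j119 Ω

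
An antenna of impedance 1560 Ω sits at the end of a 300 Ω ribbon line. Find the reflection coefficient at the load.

Γ = 0.677

Γ = (Z_L − Z_0)/(Z_L + Z_0) = (1560 − 300)/(1560 + 300) = 1260/1860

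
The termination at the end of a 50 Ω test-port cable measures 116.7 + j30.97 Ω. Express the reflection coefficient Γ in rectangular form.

Γ ≈ 0.42 + j0.108

Γ = (Z_L − Z_0)/(Z_L + Z_0) = (66.7 + j30.97)/(166.7 + j30.97)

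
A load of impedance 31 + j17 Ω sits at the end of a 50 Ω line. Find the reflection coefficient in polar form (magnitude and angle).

Γ ≈ 0.308 ∠ 126°

Γ = (Z_L − Z_0)/(Z_L + Z_0) = (-19 + j17)/(81 + j17)
|Γ| = 25.5/82.8 = 0.308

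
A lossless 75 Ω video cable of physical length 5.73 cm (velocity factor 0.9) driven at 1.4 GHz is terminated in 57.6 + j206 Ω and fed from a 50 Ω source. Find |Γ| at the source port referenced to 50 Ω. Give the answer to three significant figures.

|Γ| ≈ 0.775

λ = v/f = 0.9·c / 1.4 GHz = 0.193 m
βl = 2π·l/λ = 2π × 0.297 = 107°
tan(βl) = -3.28
Z_in = Z_0·(Z_L + jZ_0·tanβl)/(Z_0 + jZ_L·tanβl) = 6.36 − j2.39 Ω
Γ_s = (Z_in − Z_s)/(Z_in + Z_s) = (-43.6 − j2.39)/(56.4 − j2.39), |Γ_s| = 0.775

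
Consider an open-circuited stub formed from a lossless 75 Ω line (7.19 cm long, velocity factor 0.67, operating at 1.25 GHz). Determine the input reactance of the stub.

X_in ≈ 217 Ω (inductive)

λ = v/f = 0.67·c / 1.25 GHz = 0.161 m
βl = 2π·l/λ = 2π × 0.447 = 161°
tan(βl) = -0.345
For an open-circuited stub, Z_in = −jZ_0·cot(βl) = −jZ_0/tan(βl)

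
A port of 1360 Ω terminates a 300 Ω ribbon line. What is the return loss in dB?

RL ≈ 3.9 dB

Γ = (1360 − 300)/(1360 + 300) = 0.639
RL = −20·log₁₀|Γ| = −20·log₁₀(0.639)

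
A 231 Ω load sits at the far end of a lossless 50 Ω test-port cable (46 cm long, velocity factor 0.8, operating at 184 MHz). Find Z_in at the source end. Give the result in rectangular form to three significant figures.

λ = v/f = 0.8·c / 184 MHz = 1.3 m
βl = 2π·l/λ = 2π × 0.353 = 127°
tan(βl) = tan(127°) = -1.33
Z_in = Z_0·(Z_L + jZ_0·tanβl)/(Z_0 + jZ_L·tanβl)
     = 50·(231 − j66.4)/(50 − j307)

Z_in ≈ 16.5 + j34.9 Ω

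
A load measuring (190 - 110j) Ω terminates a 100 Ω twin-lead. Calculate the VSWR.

VSWR ≈ 2.69

Γ = (Z_L − Z_0)/(Z_L + Z_0) = (90 − j110)/(290 − j110)
|Γ| = 142/310 = 0.458
VSWR = (1 + |Γ|)/(1 − |Γ|) = 1.46/0.542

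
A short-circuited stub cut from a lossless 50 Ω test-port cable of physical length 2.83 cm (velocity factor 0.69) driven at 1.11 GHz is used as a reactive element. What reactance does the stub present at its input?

λ = v/f = 0.69·c / 1.11 GHz = 0.186 m
βl = 2π·l/λ = 2π × 0.152 = 54.6°
tan(βl) = 1.41
For a short-circuited stub, Z_in = jZ_0·tan(βl)

X_in ≈ 70.4 Ω (inductive)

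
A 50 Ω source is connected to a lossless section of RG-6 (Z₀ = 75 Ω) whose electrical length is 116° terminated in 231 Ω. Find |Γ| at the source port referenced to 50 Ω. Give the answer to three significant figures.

tan(βl) = -2.05
Z_in = Z_0·(Z_L + jZ_0·tanβl)/(Z_0 + jZ_L·tanβl) = 29.4 + j31.9 Ω
Γ_s = (Z_in − Z_s)/(Z_in + Z_s) = (-20.6 + j31.9)/(79.4 + j31.9), |Γ_s| = 0.444

|Γ| ≈ 0.444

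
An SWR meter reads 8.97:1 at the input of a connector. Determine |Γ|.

|Γ| ≈ 0.799

|Γ| = (S − 1)/(S + 1) = (8.97 − 1)/(8.97 + 1) = 7.97/9.97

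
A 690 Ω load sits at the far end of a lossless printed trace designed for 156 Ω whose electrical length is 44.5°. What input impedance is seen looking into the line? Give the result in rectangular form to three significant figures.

Z_in ≈ 68.2 − j143 Ω

tan(βl) = tan(44.5°) = 0.983
Z_in = Z_0·(Z_L + jZ_0·tanβl)/(Z_0 + jZ_L·tanβl)
     = 156·(690 + j153)/(156 + j678)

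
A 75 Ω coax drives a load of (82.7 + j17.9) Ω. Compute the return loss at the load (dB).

RL ≈ 18.2 dB

Γ = (7.7 + j17.9)/(157.7 + j17.9), |Γ| = 0.123
RL = −20·log₁₀|Γ| = −20·log₁₀(0.123)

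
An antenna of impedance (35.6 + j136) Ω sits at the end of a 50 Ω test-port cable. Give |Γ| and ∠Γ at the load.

Γ = (Z_L − Z_0)/(Z_L + Z_0) = (-14.4 + j136)/(85.6 + j136)
|Γ| = 137/161 = 0.851

Γ ≈ 0.851 ∠ 38.2°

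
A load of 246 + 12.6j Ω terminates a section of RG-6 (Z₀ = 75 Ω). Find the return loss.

Γ = (171 + j12.6)/(321 + j12.6), |Γ| = 0.534
RL = −20·log₁₀|Γ| = −20·log₁₀(0.534)

RL ≈ 5.45 dB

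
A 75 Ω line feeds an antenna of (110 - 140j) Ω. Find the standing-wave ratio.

Γ = (Z_L − Z_0)/(Z_L + Z_0) = (35 − j140)/(185 − j140)
|Γ| = 144/232 = 0.622
VSWR = (1 + |Γ|)/(1 − |Γ|) = 1.62/0.378

VSWR ≈ 4.29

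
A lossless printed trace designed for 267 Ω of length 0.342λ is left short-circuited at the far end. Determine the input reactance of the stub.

βl = 2π × 0.342 = 123°
tan(βl) = -1.53
For a short-circuited stub, Z_in = jZ_0·tan(βl)

X_in ≈ -409 Ω (capacitive)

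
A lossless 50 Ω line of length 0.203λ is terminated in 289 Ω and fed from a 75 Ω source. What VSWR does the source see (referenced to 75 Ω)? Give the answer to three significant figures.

βl = 2π × 0.203 = 73.1°
tan(βl) = 3.29
Z_in = Z_0·(Z_L + jZ_0·tanβl)/(Z_0 + jZ_L·tanβl) = 9.42 − j14.7 Ω
Γ_s = (Z_in − Z_s)/(Z_in + Z_s) = (-65.6 − j14.7)/(84.4 − j14.7), |Γ_s| = 0.784
VSWR = (1 + |Γ_s|)/(1 − |Γ_s|)

VSWR ≈ 8.27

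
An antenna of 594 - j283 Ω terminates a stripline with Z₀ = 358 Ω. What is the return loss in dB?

RL ≈ 8.61 dB

Γ = (236 − j283)/(952 − j283), |Γ| = 0.371
RL = −20·log₁₀|Γ| = −20·log₁₀(0.371)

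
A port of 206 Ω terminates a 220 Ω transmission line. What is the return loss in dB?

Γ = (206 − 220)/(206 + 220) = -0.0329
RL = −20·log₁₀|Γ| = −20·log₁₀(0.0329)

RL ≈ 29.7 dB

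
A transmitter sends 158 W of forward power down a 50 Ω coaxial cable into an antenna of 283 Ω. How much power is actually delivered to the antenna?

Γ = (283 − 50)/(283 + 50) = 0.7
|Γ|² = 0.49
P_refl = |Γ|²·P_inc = 77.4 W, P_del = (1 − |Γ|²)·P_inc = 80.6 W

P_delivered ≈ 80.6 W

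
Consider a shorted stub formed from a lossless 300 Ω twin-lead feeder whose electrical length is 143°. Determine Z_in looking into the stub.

Z_in ≈ −j226 Ω

tan(βl) = -0.754
For a shorted stub, Z_in = jZ_0·tan(βl)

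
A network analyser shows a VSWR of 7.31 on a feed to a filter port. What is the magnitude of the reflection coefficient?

|Γ| ≈ 0.759

|Γ| = (S − 1)/(S + 1) = (7.31 − 1)/(7.31 + 1) = 6.31/8.31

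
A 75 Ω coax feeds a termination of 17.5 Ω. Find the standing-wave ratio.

VSWR ≈ 4.29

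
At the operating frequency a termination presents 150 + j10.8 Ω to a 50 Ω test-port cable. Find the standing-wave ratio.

VSWR ≈ 3.02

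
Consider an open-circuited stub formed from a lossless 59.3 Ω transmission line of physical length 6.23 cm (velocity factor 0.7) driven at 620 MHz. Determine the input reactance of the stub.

X_in ≈ -26.1 Ω (capacitive)

λ = v/f = 0.7·c / 620 MHz = 0.339 m
βl = 2π·l/λ = 2π × 0.184 = 66.2°
tan(βl) = 2.27
For an open-circuited stub, Z_in = −jZ_0·cot(βl) = −jZ_0/tan(βl)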